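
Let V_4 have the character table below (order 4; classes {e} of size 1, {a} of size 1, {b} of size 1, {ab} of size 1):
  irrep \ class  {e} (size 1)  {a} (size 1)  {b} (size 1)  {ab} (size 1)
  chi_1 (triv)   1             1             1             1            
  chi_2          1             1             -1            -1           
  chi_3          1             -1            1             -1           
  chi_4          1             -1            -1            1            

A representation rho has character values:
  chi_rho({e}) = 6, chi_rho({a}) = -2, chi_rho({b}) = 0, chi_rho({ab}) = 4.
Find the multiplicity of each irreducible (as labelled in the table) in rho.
Multiplicities: chi_1: 2, chi_2: 0, chi_3: 1, chi_4: 3.

Argument: Use <chi_rho, chi> = (1/|G|) sum_C |C| * chi_rho(C) * conj(chi(C)) with |G| = 4 for each irreducible chi in the table:
  <chi_rho, chi_1> = (1/4)[1*(6)*conj(1) + 1*(-2)*conj(1) + 1*(0)*conj(1) + 1*(4)*conj(1)]
      = (1/4)[(6) + (-2) + (0) + (4)] = 8/4 = 2
  <chi_rho, chi_2> = (1/4)[1*(6)*conj(1) + 1*(-2)*conj(1) + 1*(0)*conj(-1) + 1*(4)*conj(-1)]
      = (1/4)[(6) + (-2) + (0) + (-4)] = 0/4 = 0
  <chi_rho, chi_3> = (1/4)[1*(6)*conj(1) + 1*(-2)*conj(-1) + 1*(0)*conj(1) + 1*(4)*conj(-1)]
      = (1/4)[(6) + (2) + (0) + (-4)] = 4/4 = 1
  <chi_rho, chi_4> = (1/4)[1*(6)*conj(1) + 1*(-2)*conj(-1) + 1*(0)*conj(-1) + 1*(4)*conj(1)]
      = (1/4)[(6) + (2) + (0) + (4)] = 12/4 = 3
Dimension check: dim(rho) = sum (mult * dim) = 2*1 + 0*1 + 1*1 + 3*1 = 6 = chi_rho(e) = 6.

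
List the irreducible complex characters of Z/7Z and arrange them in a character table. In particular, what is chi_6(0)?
Character table of Z/7Z (irreps indexed chi_0,...,chi_6 with chi_k(m) = zeta_7^(k*m), zeta_7 = exp(2*pi*i/7)):
  irrep \ class  {0} (size 1)  {1} (size 1)    {2} (size 1)    {3} (size 1)    {4} (size 1)    {5} (size 1)    {6} (size 1)  
  chi_0          1             1               1               1               1               1               1             
  chi_1          1             exp(2*I*pi/7)   exp(4*I*pi/7)   exp(6*I*pi/7)   exp(-6*I*pi/7)  exp(-4*I*pi/7)  exp(-2*I*pi/7)
  chi_2          1             exp(4*I*pi/7)   exp(-6*I*pi/7)  exp(-2*I*pi/7)  exp(2*I*pi/7)   exp(6*I*pi/7)   exp(-4*I*pi/7)
  chi_3          1             exp(6*I*pi/7)   exp(-2*I*pi/7)  exp(4*I*pi/7)   exp(-4*I*pi/7)  exp(2*I*pi/7)   exp(-6*I*pi/7)
  chi_4          1             exp(-6*I*pi/7)  exp(2*I*pi/7)   exp(-4*I*pi/7)  exp(4*I*pi/7)   exp(-2*I*pi/7)  exp(6*I*pi/7) 
  chi_5          1             exp(-4*I*pi/7)  exp(6*I*pi/7)   exp(2*I*pi/7)   exp(-2*I*pi/7)  exp(-6*I*pi/7)  exp(4*I*pi/7) 
  chi_6          1             exp(-2*I*pi/7)  exp(-4*I*pi/7)  exp(-6*I*pi/7)  exp(6*I*pi/7)   exp(4*I*pi/7)   exp(2*I*pi/7) 

Spot check: chi_6(0) = zeta_7^(6*0) = zeta_7^0 = 1.

Explanation: Z/7Z is abelian, so all 7 irreducible complex representations are 1-dimensional. They are given by chi_k(m) = zeta_7^(k*m) for k = 0,...,6. Row orthogonality: sum_m chi_k(m) conj(chi_l(m)) = 7 * [k = l].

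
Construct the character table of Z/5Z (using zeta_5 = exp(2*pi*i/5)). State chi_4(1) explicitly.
Character table of Z/5Z (irreps indexed chi_0,...,chi_4 with chi_k(m) = zeta_5^(k*m), zeta_5 = exp(2*pi*i/5)):
  irrep \ class  {0} (size 1)  {1} (size 1)    {2} (size 1)    {3} (size 1)    {4} (size 1)  
  chi_0          1             1               1               1               1             
  chi_1          1             exp(2*I*pi/5)   exp(4*I*pi/5)   exp(-4*I*pi/5)  exp(-2*I*pi/5)
  chi_2          1             exp(4*I*pi/5)   exp(-2*I*pi/5)  exp(2*I*pi/5)   exp(-4*I*pi/5)
  chi_3          1             exp(-4*I*pi/5)  exp(2*I*pi/5)   exp(-2*I*pi/5)  exp(4*I*pi/5) 
  chi_4          1             exp(-2*I*pi/5)  exp(-4*I*pi/5)  exp(4*I*pi/5)   exp(2*I*pi/5) 

Spot check: chi_4(1) = zeta_5^(4*1) = zeta_5^4 = exp(-2*I*pi/5).

Why: Z/5Z is abelian, so all 5 irreducible complex representations are 1-dimensional. They are given by chi_k(m) = zeta_5^(k*m) for k = 0,...,4. Row orthogonality: sum_m chi_k(m) conj(chi_l(m)) = 5 * [k = l].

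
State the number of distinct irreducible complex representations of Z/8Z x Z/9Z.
72

Details: The number of irreducible complex representations of a finite group equals its number of conjugacy classes. Z/8Z x Z/9Z is abelian of order 72, so every element is its own conjugacy class: 72 classes, so Z/8Z x Z/9Z (order 72) has exactly 72 irreducible complex representations.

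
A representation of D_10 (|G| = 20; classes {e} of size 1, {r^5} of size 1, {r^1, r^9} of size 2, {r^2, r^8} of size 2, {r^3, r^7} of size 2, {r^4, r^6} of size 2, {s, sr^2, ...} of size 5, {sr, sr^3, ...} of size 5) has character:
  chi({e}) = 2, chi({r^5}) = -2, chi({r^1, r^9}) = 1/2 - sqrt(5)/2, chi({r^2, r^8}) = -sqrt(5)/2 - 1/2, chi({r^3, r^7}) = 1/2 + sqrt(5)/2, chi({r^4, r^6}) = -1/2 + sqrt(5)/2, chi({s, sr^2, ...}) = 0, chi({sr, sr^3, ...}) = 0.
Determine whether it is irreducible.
Irreducible: <chi, chi> = 1.

Argument: <chi, chi> = (1/|G|) sum_C |C| * |chi(C)|^2 = (1/20)[1*|2|^2 + 1*|-2|^2 + 2*|1/2 - sqrt(5)/2|^2 + 2*|-sqrt(5)/2 - 1/2|^2 + 2*|1/2 + sqrt(5)/2|^2 + 2*|-1/2 + sqrt(5)/2|^2 + 5*|0|^2 + 5*|0|^2]
  = (1/20)[(4) + (4) + (3 - sqrt(5)) + (sqrt(5) + 3) + (sqrt(5) + 3) + (3 - sqrt(5)) + (0) + (0)] = 20/20 = 1.
A character is irreducible iff <chi, chi> = 1, so this representation is irreducible.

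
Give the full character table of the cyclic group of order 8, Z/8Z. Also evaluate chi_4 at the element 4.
Character table of Z/8Z (irreps indexed chi_0,...,chi_7 with chi_k(m) = zeta_8^(k*m), zeta_8 = exp(2*pi*i/8)):
  irrep \ class  {0} (size 1)  {1} (size 1)    {2} (size 1)  {3} (size 1)    {4} (size 1)  {5} (size 1)    {6} (size 1)  {7} (size 1)  
  chi_0          1             1               1             1               1             1               1             1             
  chi_1          1             exp(I*pi/4)     I             exp(3*I*pi/4)   -1            exp(-3*I*pi/4)  -I            exp(-I*pi/4)  
  chi_2          1             I               -1            -I              1             I               -1            -I            
  chi_3          1             exp(3*I*pi/4)   -I            exp(I*pi/4)     -1            exp(-I*pi/4)    I             exp(-3*I*pi/4)
  chi_4          1             -1              1             -1              1             -1              1             -1            
  chi_5          1             exp(-3*I*pi/4)  I             exp(-I*pi/4)    -1            exp(I*pi/4)     -I            exp(3*I*pi/4) 
  chi_6          1             -I              -1            I               1             -I              -1            I             
  chi_7          1             exp(-I*pi/4)    -I            exp(-3*I*pi/4)  -1            exp(3*I*pi/4)   I             exp(I*pi/4)   

Spot check: chi_4(4) = zeta_8^(4*4) = zeta_8^16 = 1.

Proof sketch: Z/8Z is abelian, so all 8 irreducible complex representations are 1-dimensional. They are given by chi_k(m) = zeta_8^(k*m) for k = 0,...,7. Row orthogonality: sum_m chi_k(m) conj(chi_l(m)) = 8 * [k = l].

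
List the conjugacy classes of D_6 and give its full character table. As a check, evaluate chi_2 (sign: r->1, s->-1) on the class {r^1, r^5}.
Conjugacy classes: {e} of size 1, {r^3} of size 1, {r^1, r^5} of size 2, {r^2, r^4} of size 2, {s, sr^2, ...} of size 3, {sr, sr^3, ...} of size 3.
Character table:
  irrep \ class              {e} (size 1)  {r^3} (size 1)  {r^1, r^5} (size 2)  {r^2, r^4} (size 2)  {s, sr^2, ...} (size 3)  {sr, sr^3, ...} (size 3)
  chi_1 (triv)               1             1               1                    1                    1                        1                       
  chi_2 (sign: r->1, s->-1)  1             1               1                    1                    -1                       -1                      
  chi_3 (r->-1, s->1)        1             -1              -1                   1                    1                        -1                      
  chi_4 (r->-1, s->-1)       1             -1              -1                   1                    -1                       1                       
  chi_5 (2d, j=1)            2             -2              1                    -1                   0                        0                       
  chi_6 (2d, j=2)            2             2               -1                   -1                   0                        0                       

Spot check: chi_2 (sign: r->1, s->-1) on {r^1, r^5} = 1.

Solution. D_6 has order 2*6 = 12 with 6 conjugacy classes, hence 6 irreducibles. Sum of squared dims 1 + 1 + 1 + 1 + 4 + 4 = 12 = |G|. Linear characters come from the abelianisation; the 2-dimensional irreps have character r^k -> 2*cos(2*pi*j*k/6), reflections -> 0.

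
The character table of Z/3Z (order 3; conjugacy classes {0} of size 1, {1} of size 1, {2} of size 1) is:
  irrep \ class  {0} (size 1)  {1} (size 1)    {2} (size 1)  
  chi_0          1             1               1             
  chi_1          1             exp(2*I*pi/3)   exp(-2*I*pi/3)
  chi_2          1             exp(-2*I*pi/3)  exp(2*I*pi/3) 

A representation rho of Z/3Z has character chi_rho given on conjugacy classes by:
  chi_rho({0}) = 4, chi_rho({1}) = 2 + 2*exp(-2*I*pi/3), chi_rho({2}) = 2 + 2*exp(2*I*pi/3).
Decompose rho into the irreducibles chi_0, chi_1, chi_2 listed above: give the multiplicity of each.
Multiplicities: chi_0: 2, chi_1: 0, chi_2: 2.

Proof sketch: Use <chi_rho, chi> = (1/|G|) sum_C |C| * chi_rho(C) * conj(chi(C)) with |G| = 3 for each irreducible chi in the table:
  <chi_rho, chi_0> = (1/3)[1*(4)*conj(1) + 1*(2 + 2*exp(-2*I*pi/3))*conj(1) + 1*(2 + 2*exp(2*I*pi/3))*conj(1)]
      = (1/3)[(4) + (2 + 2*exp(-2*I*pi/3)) + (2 + 2*exp(2*I*pi/3))] = 6/3 = 2
  <chi_rho, chi_1> = (1/3)[1*(4)*conj(1) + 1*(2 + 2*exp(-2*I*pi/3))*conj(exp(2*I*pi/3)) + 1*(2 + 2*exp(2*I*pi/3))*conj(exp(-2*I*pi/3))]
      = (1/3)[(4) + (-2) + (-2)] = 0/3 = 0
  <chi_rho, chi_2> = (1/3)[1*(4)*conj(1) + 1*(2 + 2*exp(-2*I*pi/3))*conj(exp(-2*I*pi/3)) + 1*(2 + 2*exp(2*I*pi/3))*conj(exp(2*I*pi/3))]
      = (1/3)[(4) + (2 + 2*exp(2*I*pi/3)) + (2 + 2*exp(-2*I*pi/3))] = 6/3 = 2
(Exp terms are combined using exp(i*s)*conj(exp(i*t)) = exp(i*(s-t)), and sums of them are collapsed using the identity that for every m > 1 the m distinct m-th roots of unity sum to 0, e.g. 1 + exp(2*I*pi/3) + exp(-2*I*pi/3) = 0.)
Dimension check: dim(rho) = sum (mult * dim) = 2*1 + 0*1 + 2*1 = 4 = chi_rho(e) = 4.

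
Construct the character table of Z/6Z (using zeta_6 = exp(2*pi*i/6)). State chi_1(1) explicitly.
Character table of Z/6Z (irreps indexed chi_0,...,chi_5 with chi_k(m) = zeta_6^(k*m), zeta_6 = exp(2*pi*i/6)):
  irrep \ class  {0} (size 1)  {1} (size 1)    {2} (size 1)    {3} (size 1)  {4} (size 1)    {5} (size 1)  
  chi_0          1             1               1               1             1               1             
  chi_1          1             exp(I*pi/3)     exp(2*I*pi/3)   -1            exp(-2*I*pi/3)  exp(-I*pi/3)  
  chi_2          1             exp(2*I*pi/3)   exp(-2*I*pi/3)  1             exp(2*I*pi/3)   exp(-2*I*pi/3)
  chi_3          1             -1              1               -1            1               -1            
  chi_4          1             exp(-2*I*pi/3)  exp(2*I*pi/3)   1             exp(-2*I*pi/3)  exp(2*I*pi/3) 
  chi_5          1             exp(-I*pi/3)    exp(-2*I*pi/3)  -1            exp(2*I*pi/3)   exp(I*pi/3)   

Spot check: chi_1(1) = zeta_6^(1*1) = zeta_6^1 = exp(I*pi/3).

Z/6Z is abelian, so all 6 irreducible complex representations are 1-dimensional. They are given by chi_k(m) = zeta_6^(k*m) for k = 0,...,5. Row orthogonality: sum_m chi_k(m) conj(chi_l(m)) = 6 * [k = l].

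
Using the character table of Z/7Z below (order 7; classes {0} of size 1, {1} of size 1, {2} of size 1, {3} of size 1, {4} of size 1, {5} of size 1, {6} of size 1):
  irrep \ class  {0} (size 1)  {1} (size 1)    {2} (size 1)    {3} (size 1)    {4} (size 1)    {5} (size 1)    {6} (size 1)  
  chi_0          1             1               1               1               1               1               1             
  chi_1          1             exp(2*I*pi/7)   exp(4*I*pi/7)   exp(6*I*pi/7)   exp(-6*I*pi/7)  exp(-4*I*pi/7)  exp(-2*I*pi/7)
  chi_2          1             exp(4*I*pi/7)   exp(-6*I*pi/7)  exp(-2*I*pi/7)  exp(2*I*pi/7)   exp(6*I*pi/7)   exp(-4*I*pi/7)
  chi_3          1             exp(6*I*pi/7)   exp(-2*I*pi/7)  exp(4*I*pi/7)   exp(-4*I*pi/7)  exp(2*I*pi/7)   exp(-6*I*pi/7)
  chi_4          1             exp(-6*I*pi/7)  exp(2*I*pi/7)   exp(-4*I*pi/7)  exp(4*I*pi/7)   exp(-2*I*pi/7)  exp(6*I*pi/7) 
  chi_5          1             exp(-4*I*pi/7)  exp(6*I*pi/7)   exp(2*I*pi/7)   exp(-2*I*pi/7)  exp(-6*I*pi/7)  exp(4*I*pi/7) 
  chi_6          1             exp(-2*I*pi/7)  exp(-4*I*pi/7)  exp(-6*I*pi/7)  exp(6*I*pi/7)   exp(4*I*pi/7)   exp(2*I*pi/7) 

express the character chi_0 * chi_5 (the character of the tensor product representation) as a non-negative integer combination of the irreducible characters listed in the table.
chi_0 tensor chi_5 = chi_5 (all other irreducibles have multiplicity 0).

Explanation: The character of a tensor product is the pointwise product (chi_0 * chi_5)(C) = chi_0(C) * chi_5(C):
  {0}: (1)*(1), {1}: (1)*(exp(-4*I*pi/7)), {2}: (1)*(exp(6*I*pi/7)), {3}: (1)*(exp(2*I*pi/7)), {4}: (1)*(exp(-2*I*pi/7)), {5}: (1)*(exp(-6*I*pi/7)), {6}: (1)*(exp(4*I*pi/7))
so (chi_0 * chi_5) takes values
  {0} -> 1, {1} -> exp(-4*I*pi/7), {2} -> exp(6*I*pi/7), {3} -> exp(2*I*pi/7), {4} -> exp(-2*I*pi/7), {5} -> exp(-6*I*pi/7), {6} -> exp(4*I*pi/7).
Now take the inner product of this character with each irreducible chi from the table, <chi_0*chi_5, chi> = (1/7) sum_C |C| (chi_0*chi_5)(C) conj(chi(C)):
  <chi_0*chi_5, chi_0> = (1/7)[1*(1)*conj(1) + 1*(exp(-4*I*pi/7))*conj(1) + 1*(exp(6*I*pi/7))*conj(1) + 1*(exp(2*I*pi/7))*conj(1) + 1*(exp(-2*I*pi/7))*conj(1) + 1*(exp(-6*I*pi/7))*conj(1) + 1*(exp(4*I*pi/7))*conj(1)]
      = (1/7)[(1) + (exp(-4*I*pi/7)) + (exp(6*I*pi/7)) + (exp(2*I*pi/7)) + (exp(-2*I*pi/7)) + (exp(-6*I*pi/7)) + (exp(4*I*pi/7))] = 0/7 = 0
  <chi_0*chi_5, chi_1> = (1/7)[1*(1)*conj(1) + 1*(exp(-4*I*pi/7))*conj(exp(2*I*pi/7)) + 1*(exp(6*I*pi/7))*conj(exp(4*I*pi/7)) + 1*(exp(2*I*pi/7))*conj(exp(6*I*pi/7)) + 1*(exp(-2*I*pi/7))*conj(exp(-6*I*pi/7)) + 1*(exp(-6*I*pi/7))*conj(exp(-4*I*pi/7)) + 1*(exp(4*I*pi/7))*conj(exp(-2*I*pi/7))]
      = (1/7)[(1) + (exp(-6*I*pi/7)) + (exp(2*I*pi/7)) + (exp(-4*I*pi/7)) + (exp(4*I*pi/7)) + (exp(-2*I*pi/7)) + (exp(6*I*pi/7))] = 0/7 = 0
  <chi_0*chi_5, chi_2> = (1/7)[1*(1)*conj(1) + 1*(exp(-4*I*pi/7))*conj(exp(4*I*pi/7)) + 1*(exp(6*I*pi/7))*conj(exp(-6*I*pi/7)) + 1*(exp(2*I*pi/7))*conj(exp(-2*I*pi/7)) + 1*(exp(-2*I*pi/7))*conj(exp(2*I*pi/7)) + 1*(exp(-6*I*pi/7))*conj(exp(6*I*pi/7)) + 1*(exp(4*I*pi/7))*conj(exp(-4*I*pi/7))]
      = (1/7)[(1) + (exp(6*I*pi/7)) + (exp(-2*I*pi/7)) + (exp(4*I*pi/7)) + (exp(-4*I*pi/7)) + (exp(2*I*pi/7)) + (exp(-6*I*pi/7))] = 0/7 = 0
  <chi_0*chi_5, chi_3> = (1/7)[1*(1)*conj(1) + 1*(exp(-4*I*pi/7))*conj(exp(6*I*pi/7)) + 1*(exp(6*I*pi/7))*conj(exp(-2*I*pi/7)) + 1*(exp(2*I*pi/7))*conj(exp(4*I*pi/7)) + 1*(exp(-2*I*pi/7))*conj(exp(-4*I*pi/7)) + 1*(exp(-6*I*pi/7))*conj(exp(2*I*pi/7)) + 1*(exp(4*I*pi/7))*conj(exp(-6*I*pi/7))]
      = (1/7)[(1) + (exp(4*I*pi/7)) + (exp(-6*I*pi/7)) + (exp(-2*I*pi/7)) + (exp(2*I*pi/7)) + (exp(6*I*pi/7)) + (exp(-4*I*pi/7))] = 0/7 = 0
  <chi_0*chi_5, chi_4> = (1/7)[1*(1)*conj(1) + 1*(exp(-4*I*pi/7))*conj(exp(-6*I*pi/7)) + 1*(exp(6*I*pi/7))*conj(exp(2*I*pi/7)) + 1*(exp(2*I*pi/7))*conj(exp(-4*I*pi/7)) + 1*(exp(-2*I*pi/7))*conj(exp(4*I*pi/7)) + 1*(exp(-6*I*pi/7))*conj(exp(-2*I*pi/7)) + 1*(exp(4*I*pi/7))*conj(exp(6*I*pi/7))]
      = (1/7)[(1) + (exp(2*I*pi/7)) + (exp(4*I*pi/7)) + (exp(6*I*pi/7)) + (exp(-6*I*pi/7)) + (exp(-4*I*pi/7)) + (exp(-2*I*pi/7))] = 0/7 = 0
  <chi_0*chi_5, chi_5> = (1/7)[1*(1)*conj(1) + 1*(exp(-4*I*pi/7))*conj(exp(-4*I*pi/7)) + 1*(exp(6*I*pi/7))*conj(exp(6*I*pi/7)) + 1*(exp(2*I*pi/7))*conj(exp(2*I*pi/7)) + 1*(exp(-2*I*pi/7))*conj(exp(-2*I*pi/7)) + 1*(exp(-6*I*pi/7))*conj(exp(-6*I*pi/7)) + 1*(exp(4*I*pi/7))*conj(exp(4*I*pi/7))]
      = (1/7)[(1) + (1) + (1) + (1) + (1) + (1) + (1)] = 7/7 = 1
  <chi_0*chi_5, chi_6> = (1/7)[1*(1)*conj(1) + 1*(exp(-4*I*pi/7))*conj(exp(-2*I*pi/7)) + 1*(exp(6*I*pi/7))*conj(exp(-4*I*pi/7)) + 1*(exp(2*I*pi/7))*conj(exp(-6*I*pi/7)) + 1*(exp(-2*I*pi/7))*conj(exp(6*I*pi/7)) + 1*(exp(-6*I*pi/7))*conj(exp(4*I*pi/7)) + 1*(exp(4*I*pi/7))*conj(exp(2*I*pi/7))]
      = (1/7)[(1) + (exp(-2*I*pi/7)) + (exp(-4*I*pi/7)) + (exp(-6*I*pi/7)) + (exp(6*I*pi/7)) + (exp(4*I*pi/7)) + (exp(2*I*pi/7))] = 0/7 = 0
(Exp terms are combined using exp(i*s)*conj(exp(i*t)) = exp(i*(s-t)), and sums of them are collapsed using the identity that for every m > 1 the m distinct m-th roots of unity sum to 0, e.g. 1 + exp(2*I*pi/3) + exp(-2*I*pi/3) = 0.)
Hence the multiplicities are chi_5: 1. Dimension check: dim(chi_0)*dim(chi_5) = 1*1 = 1 and sum (mult * dim) = 1*1 = 1.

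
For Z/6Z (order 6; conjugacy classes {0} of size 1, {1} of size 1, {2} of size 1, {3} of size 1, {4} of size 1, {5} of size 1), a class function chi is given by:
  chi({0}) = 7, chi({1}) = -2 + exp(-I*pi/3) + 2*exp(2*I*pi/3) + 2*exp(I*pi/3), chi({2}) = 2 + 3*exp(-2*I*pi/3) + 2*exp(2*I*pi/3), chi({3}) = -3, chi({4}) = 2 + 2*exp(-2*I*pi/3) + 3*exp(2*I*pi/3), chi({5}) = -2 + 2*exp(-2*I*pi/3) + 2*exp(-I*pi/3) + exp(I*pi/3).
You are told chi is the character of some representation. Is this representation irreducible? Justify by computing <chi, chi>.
Not irreducible (reducible): <chi, chi> = 13 > 1.

Solution. <chi, chi> = (1/|G|) sum_C |C| * |chi(C)|^2 = (1/6)[1*|7|^2 + 1*|-2 + exp(-I*pi/3) + 2*exp(2*I*pi/3) + 2*exp(I*pi/3)|^2 + 1*|2 + 3*exp(-2*I*pi/3) + 2*exp(2*I*pi/3)|^2 + 1*|-3|^2 + 1*|2 + 2*exp(-2*I*pi/3) + 3*exp(2*I*pi/3)|^2 + 1*|-2 + 2*exp(-2*I*pi/3) + 2*exp(-I*pi/3) + exp(I*pi/3)|^2]
  = (1/6)[(49) + (9) + (1) + (9) + (1) + (9)] = 78/6 = 13.
(Exp terms are combined using exp(i*s)*conj(exp(i*t)) = exp(i*(s-t)), and sums of them are collapsed using the identity that for every m > 1 the m distinct m-th roots of unity sum to 0, e.g. 1 + exp(2*I*pi/3) + exp(-2*I*pi/3) = 0.)
A character is irreducible iff <chi, chi> = 1, so this representation is reducible.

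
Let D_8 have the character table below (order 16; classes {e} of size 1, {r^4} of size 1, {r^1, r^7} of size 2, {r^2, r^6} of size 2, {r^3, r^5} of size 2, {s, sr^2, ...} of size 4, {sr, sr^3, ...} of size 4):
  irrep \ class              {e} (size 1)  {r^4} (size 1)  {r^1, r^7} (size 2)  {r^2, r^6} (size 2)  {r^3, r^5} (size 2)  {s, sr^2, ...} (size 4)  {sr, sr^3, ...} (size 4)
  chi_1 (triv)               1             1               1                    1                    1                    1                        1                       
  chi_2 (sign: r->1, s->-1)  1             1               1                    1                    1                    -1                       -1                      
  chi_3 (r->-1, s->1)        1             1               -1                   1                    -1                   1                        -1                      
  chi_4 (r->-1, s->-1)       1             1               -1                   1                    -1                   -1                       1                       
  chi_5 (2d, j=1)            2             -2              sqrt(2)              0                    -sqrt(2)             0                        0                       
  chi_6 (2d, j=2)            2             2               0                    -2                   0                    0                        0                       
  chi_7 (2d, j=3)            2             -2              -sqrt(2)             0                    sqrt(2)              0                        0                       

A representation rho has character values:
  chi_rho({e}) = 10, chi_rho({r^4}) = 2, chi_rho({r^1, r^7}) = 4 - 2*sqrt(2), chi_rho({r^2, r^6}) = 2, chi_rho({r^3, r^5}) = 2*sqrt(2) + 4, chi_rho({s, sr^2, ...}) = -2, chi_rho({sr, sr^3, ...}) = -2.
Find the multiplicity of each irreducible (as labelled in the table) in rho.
Multiplicities: chi_1: 1, chi_2: 3, chi_3: 0, chi_4: 0, chi_5: 0, chi_6: 1, chi_7: 2.

Details: Use <chi_rho, chi> = (1/|G|) sum_C |C| * chi_rho(C) * conj(chi(C)) with |G| = 16 for each irreducible chi in the table:
  <chi_rho, chi_1> = (1/16)[1*(10)*conj(1) + 1*(2)*conj(1) + 2*(4 - 2*sqrt(2))*conj(1) + 2*(2)*conj(1) + 2*(2*sqrt(2) + 4)*conj(1) + 4*(-2)*conj(1) + 4*(-2)*conj(1)]
      = (1/16)[(10) + (2) + (8 - 4*sqrt(2)) + (4) + (4*sqrt(2) + 8) + (-8) + (-8)] = 16/16 = 1
  <chi_rho, chi_2> = (1/16)[1*(10)*conj(1) + 1*(2)*conj(1) + 2*(4 - 2*sqrt(2))*conj(1) + 2*(2)*conj(1) + 2*(2*sqrt(2) + 4)*conj(1) + 4*(-2)*conj(-1) + 4*(-2)*conj(-1)]
      = (1/16)[(10) + (2) + (8 - 4*sqrt(2)) + (4) + (4*sqrt(2) + 8) + (8) + (8)] = 48/16 = 3
  <chi_rho, chi_3> = (1/16)[1*(10)*conj(1) + 1*(2)*conj(1) + 2*(4 - 2*sqrt(2))*conj(-1) + 2*(2)*conj(1) + 2*(2*sqrt(2) + 4)*conj(-1) + 4*(-2)*conj(1) + 4*(-2)*conj(-1)]
      = (1/16)[(10) + (2) + (-8 + 4*sqrt(2)) + (4) + (-8 - 4*sqrt(2)) + (-8) + (8)] = 0/16 = 0
  <chi_rho, chi_4> = (1/16)[1*(10)*conj(1) + 1*(2)*conj(1) + 2*(4 - 2*sqrt(2))*conj(-1) + 2*(2)*conj(1) + 2*(2*sqrt(2) + 4)*conj(-1) + 4*(-2)*conj(-1) + 4*(-2)*conj(1)]
      = (1/16)[(10) + (2) + (-8 + 4*sqrt(2)) + (4) + (-8 - 4*sqrt(2)) + (8) + (-8)] = 0/16 = 0
  <chi_rho, chi_5> = (1/16)[1*(10)*conj(2) + 1*(2)*conj(-2) + 2*(4 - 2*sqrt(2))*conj(sqrt(2)) + 2*(2)*conj(0) + 2*(2*sqrt(2) + 4)*conj(-sqrt(2)) + 4*(-2)*conj(0) + 4*(-2)*conj(0)]
      = (1/16)[(20) + (-4) + (-8 + 8*sqrt(2)) + (0) + (-8*sqrt(2) - 8) + (0) + (0)] = 0/16 = 0
  <chi_rho, chi_6> = (1/16)[1*(10)*conj(2) + 1*(2)*conj(2) + 2*(4 - 2*sqrt(2))*conj(0) + 2*(2)*conj(-2) + 2*(2*sqrt(2) + 4)*conj(0) + 4*(-2)*conj(0) + 4*(-2)*conj(0)]
      = (1/16)[(20) + (4) + (0) + (-8) + (0) + (0) + (0)] = 16/16 = 1
  <chi_rho, chi_7> = (1/16)[1*(10)*conj(2) + 1*(2)*conj(-2) + 2*(4 - 2*sqrt(2))*conj(-sqrt(2)) + 2*(2)*conj(0) + 2*(2*sqrt(2) + 4)*conj(sqrt(2)) + 4*(-2)*conj(0) + 4*(-2)*conj(0)]
      = (1/16)[(20) + (-4) + (8 - 8*sqrt(2)) + (0) + (8 + 8*sqrt(2)) + (0) + (0)] = 32/16 = 2
Dimension check: dim(rho) = sum (mult * dim) = 1*1 + 3*1 + 0*1 + 0*1 + 0*2 + 1*2 + 2*2 = 10 = chi_rho(e) = 10.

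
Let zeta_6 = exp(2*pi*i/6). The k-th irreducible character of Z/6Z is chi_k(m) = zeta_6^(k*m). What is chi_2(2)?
chi_2(2) = zeta_6^4 = exp(-2*I*pi/3)

Details: chi_2(2) = zeta_6^(2*2) = zeta_6^4. Since zeta_6^6 = 1, this equals zeta_6^4 = exp(2*pi*i*4/6) = exp(-2*I*pi/3).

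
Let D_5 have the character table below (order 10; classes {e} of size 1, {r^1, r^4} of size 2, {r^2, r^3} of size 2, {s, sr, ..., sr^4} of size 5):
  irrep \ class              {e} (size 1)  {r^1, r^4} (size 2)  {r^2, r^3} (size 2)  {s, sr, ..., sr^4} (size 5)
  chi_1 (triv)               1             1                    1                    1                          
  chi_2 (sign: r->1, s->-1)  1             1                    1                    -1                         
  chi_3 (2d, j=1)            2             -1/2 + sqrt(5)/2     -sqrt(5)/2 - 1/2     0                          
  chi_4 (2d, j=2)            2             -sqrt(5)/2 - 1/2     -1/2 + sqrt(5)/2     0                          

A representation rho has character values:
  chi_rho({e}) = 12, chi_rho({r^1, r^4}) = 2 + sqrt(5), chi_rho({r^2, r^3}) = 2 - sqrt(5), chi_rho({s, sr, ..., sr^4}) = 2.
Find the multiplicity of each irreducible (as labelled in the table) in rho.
Multiplicities: chi_1: 3, chi_2: 1, chi_3: 3, chi_4: 1.

Reasoning: Use <chi_rho, chi> = (1/|G|) sum_C |C| * chi_rho(C) * conj(chi(C)) with |G| = 10 for each irreducible chi in the table:
  <chi_rho, chi_1> = (1/10)[1*(12)*conj(1) + 2*(2 + sqrt(5))*conj(1) + 2*(2 - sqrt(5))*conj(1) + 5*(2)*conj(1)]
      = (1/10)[(12) + (4 + 2*sqrt(5)) + (4 - 2*sqrt(5)) + (10)] = 30/10 = 3
  <chi_rho, chi_2> = (1/10)[1*(12)*conj(1) + 2*(2 + sqrt(5))*conj(1) + 2*(2 - sqrt(5))*conj(1) + 5*(2)*conj(-1)]
      = (1/10)[(12) + (4 + 2*sqrt(5)) + (4 - 2*sqrt(5)) + (-10)] = 10/10 = 1
  <chi_rho, chi_3> = (1/10)[1*(12)*conj(2) + 2*(2 + sqrt(5))*conj(-1/2 + sqrt(5)/2) + 2*(2 - sqrt(5))*conj(-sqrt(5)/2 - 1/2) + 5*(2)*conj(0)]
      = (1/10)[(24) + (sqrt(5) + 3) + (3 - sqrt(5)) + (0)] = 30/10 = 3
  <chi_rho, chi_4> = (1/10)[1*(12)*conj(2) + 2*(2 + sqrt(5))*conj(-sqrt(5)/2 - 1/2) + 2*(2 - sqrt(5))*conj(-1/2 + sqrt(5)/2) + 5*(2)*conj(0)]
      = (1/10)[(24) + (-7 - 3*sqrt(5)) + (-7 + 3*sqrt(5)) + (0)] = 10/10 = 1
Dimension check: dim(rho) = sum (mult * dim) = 3*1 + 1*1 + 3*2 + 1*2 = 12 = chi_rho(e) = 12.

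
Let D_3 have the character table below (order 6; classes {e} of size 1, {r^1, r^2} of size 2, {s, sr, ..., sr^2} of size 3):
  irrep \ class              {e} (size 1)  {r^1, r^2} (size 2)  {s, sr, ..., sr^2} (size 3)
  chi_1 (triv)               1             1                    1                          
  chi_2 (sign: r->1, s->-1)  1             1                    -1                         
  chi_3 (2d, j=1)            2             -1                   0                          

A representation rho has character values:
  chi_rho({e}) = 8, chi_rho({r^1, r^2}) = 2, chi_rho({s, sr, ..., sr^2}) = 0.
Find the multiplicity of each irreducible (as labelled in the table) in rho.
Multiplicities: chi_1: 2, chi_2: 2, chi_3: 2.

Derivation: Use <chi_rho, chi> = (1/|G|) sum_C |C| * chi_rho(C) * conj(chi(C)) with |G| = 6 for each irreducible chi in the table:
  <chi_rho, chi_1> = (1/6)[1*(8)*conj(1) + 2*(2)*conj(1) + 3*(0)*conj(1)]
      = (1/6)[(8) + (4) + (0)] = 12/6 = 2
  <chi_rho, chi_2> = (1/6)[1*(8)*conj(1) + 2*(2)*conj(1) + 3*(0)*conj(-1)]
      = (1/6)[(8) + (4) + (0)] = 12/6 = 2
  <chi_rho, chi_3> = (1/6)[1*(8)*conj(2) + 2*(2)*conj(-1) + 3*(0)*conj(0)]
      = (1/6)[(16) + (-4) + (0)] = 12/6 = 2
Dimension check: dim(rho) = sum (mult * dim) = 2*1 + 2*1 + 2*2 = 8 = chi_rho(e) = 8.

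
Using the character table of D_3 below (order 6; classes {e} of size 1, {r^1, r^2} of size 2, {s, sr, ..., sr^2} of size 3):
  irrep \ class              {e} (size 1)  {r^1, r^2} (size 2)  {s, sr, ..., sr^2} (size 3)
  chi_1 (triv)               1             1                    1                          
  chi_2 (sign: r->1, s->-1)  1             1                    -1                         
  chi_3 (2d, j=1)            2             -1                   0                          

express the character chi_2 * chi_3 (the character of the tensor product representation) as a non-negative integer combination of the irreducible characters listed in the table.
chi_2 tensor chi_3 = chi_3 (all other irreducibles have multiplicity 0).

Why: The character of a tensor product is the pointwise product (chi_2 * chi_3)(C) = chi_2(C) * chi_3(C):
  {e}: (1)*(2), {r^1, r^2}: (1)*(-1), {s, sr, ..., sr^2}: (-1)*(0)
so (chi_2 * chi_3) takes values
  {e} -> 2, {r^1, r^2} -> -1, {s, sr, ..., sr^2} -> 0.
Now take the inner product of this character with each irreducible chi from the table, <chi_2*chi_3, chi> = (1/6) sum_C |C| (chi_2*chi_3)(C) conj(chi(C)):
  <chi_2*chi_3, chi_1> = (1/6)[1*(2)*conj(1) + 2*(-1)*conj(1) + 3*(0)*conj(1)]
      = (1/6)[(2) + (-2) + (0)] = 0/6 = 0
  <chi_2*chi_3, chi_2> = (1/6)[1*(2)*conj(1) + 2*(-1)*conj(1) + 3*(0)*conj(-1)]
      = (1/6)[(2) + (-2) + (0)] = 0/6 = 0
  <chi_2*chi_3, chi_3> = (1/6)[1*(2)*conj(2) + 2*(-1)*conj(-1) + 3*(0)*conj(0)]
      = (1/6)[(4) + (2) + (0)] = 6/6 = 1
Hence the multiplicities are chi_3: 1. Dimension check: dim(chi_2)*dim(chi_3) = 1*2 = 2 and sum (mult * dim) = 1*2 = 2.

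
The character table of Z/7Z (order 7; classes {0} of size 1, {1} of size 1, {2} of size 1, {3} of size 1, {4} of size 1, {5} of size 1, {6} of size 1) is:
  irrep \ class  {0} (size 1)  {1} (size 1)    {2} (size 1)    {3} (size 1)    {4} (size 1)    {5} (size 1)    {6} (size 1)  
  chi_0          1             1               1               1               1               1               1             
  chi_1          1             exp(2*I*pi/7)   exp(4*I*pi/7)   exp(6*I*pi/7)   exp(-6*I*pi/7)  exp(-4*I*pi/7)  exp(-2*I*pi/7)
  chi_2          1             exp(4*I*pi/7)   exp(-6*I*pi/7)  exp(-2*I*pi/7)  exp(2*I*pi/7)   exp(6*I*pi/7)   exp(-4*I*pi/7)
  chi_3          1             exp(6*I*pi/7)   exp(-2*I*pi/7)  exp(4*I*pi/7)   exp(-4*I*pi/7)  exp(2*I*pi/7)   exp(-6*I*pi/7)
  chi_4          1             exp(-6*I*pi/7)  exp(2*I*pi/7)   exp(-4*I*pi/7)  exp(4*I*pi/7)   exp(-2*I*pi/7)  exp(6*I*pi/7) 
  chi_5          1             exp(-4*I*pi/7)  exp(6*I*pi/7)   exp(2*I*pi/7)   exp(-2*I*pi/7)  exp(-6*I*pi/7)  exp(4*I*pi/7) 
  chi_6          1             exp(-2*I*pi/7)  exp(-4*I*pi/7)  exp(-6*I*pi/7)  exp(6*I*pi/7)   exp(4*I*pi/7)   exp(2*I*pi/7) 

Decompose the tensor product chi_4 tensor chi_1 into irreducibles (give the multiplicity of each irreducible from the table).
chi_4 tensor chi_1 = chi_5 (all other irreducibles have multiplicity 0).

Solution. The character of a tensor product is the pointwise product (chi_4 * chi_1)(C) = chi_4(C) * chi_1(C):
  {0}: (1)*(1), {1}: (exp(-6*I*pi/7))*(exp(2*I*pi/7)), {2}: (exp(2*I*pi/7))*(exp(4*I*pi/7)), {3}: (exp(-4*I*pi/7))*(exp(6*I*pi/7)), {4}: (exp(4*I*pi/7))*(exp(-6*I*pi/7)), {5}: (exp(-2*I*pi/7))*(exp(-4*I*pi/7)), {6}: (exp(6*I*pi/7))*(exp(-2*I*pi/7))
so (chi_4 * chi_1) takes values
  {0} -> 1, {1} -> exp(-4*I*pi/7), {2} -> exp(6*I*pi/7), {3} -> exp(2*I*pi/7), {4} -> exp(-2*I*pi/7), {5} -> exp(-6*I*pi/7), {6} -> exp(4*I*pi/7).
Now take the inner product of this character with each irreducible chi from the table, <chi_4*chi_1, chi> = (1/7) sum_C |C| (chi_4*chi_1)(C) conj(chi(C)):
  <chi_4*chi_1, chi_0> = (1/7)[1*(1)*conj(1) + 1*(exp(-4*I*pi/7))*conj(1) + 1*(exp(6*I*pi/7))*conj(1) + 1*(exp(2*I*pi/7))*conj(1) + 1*(exp(-2*I*pi/7))*conj(1) + 1*(exp(-6*I*pi/7))*conj(1) + 1*(exp(4*I*pi/7))*conj(1)]
      = (1/7)[(1) + (exp(-4*I*pi/7)) + (exp(6*I*pi/7)) + (exp(2*I*pi/7)) + (exp(-2*I*pi/7)) + (exp(-6*I*pi/7)) + (exp(4*I*pi/7))] = 0/7 = 0
  <chi_4*chi_1, chi_1> = (1/7)[1*(1)*conj(1) + 1*(exp(-4*I*pi/7))*conj(exp(2*I*pi/7)) + 1*(exp(6*I*pi/7))*conj(exp(4*I*pi/7)) + 1*(exp(2*I*pi/7))*conj(exp(6*I*pi/7)) + 1*(exp(-2*I*pi/7))*conj(exp(-6*I*pi/7)) + 1*(exp(-6*I*pi/7))*conj(exp(-4*I*pi/7)) + 1*(exp(4*I*pi/7))*conj(exp(-2*I*pi/7))]
      = (1/7)[(1) + (exp(-6*I*pi/7)) + (exp(2*I*pi/7)) + (exp(-4*I*pi/7)) + (exp(4*I*pi/7)) + (exp(-2*I*pi/7)) + (exp(6*I*pi/7))] = 0/7 = 0
  <chi_4*chi_1, chi_2> = (1/7)[1*(1)*conj(1) + 1*(exp(-4*I*pi/7))*conj(exp(4*I*pi/7)) + 1*(exp(6*I*pi/7))*conj(exp(-6*I*pi/7)) + 1*(exp(2*I*pi/7))*conj(exp(-2*I*pi/7)) + 1*(exp(-2*I*pi/7))*conj(exp(2*I*pi/7)) + 1*(exp(-6*I*pi/7))*conj(exp(6*I*pi/7)) + 1*(exp(4*I*pi/7))*conj(exp(-4*I*pi/7))]
      = (1/7)[(1) + (exp(6*I*pi/7)) + (exp(-2*I*pi/7)) + (exp(4*I*pi/7)) + (exp(-4*I*pi/7)) + (exp(2*I*pi/7)) + (exp(-6*I*pi/7))] = 0/7 = 0
  <chi_4*chi_1, chi_3> = (1/7)[1*(1)*conj(1) + 1*(exp(-4*I*pi/7))*conj(exp(6*I*pi/7)) + 1*(exp(6*I*pi/7))*conj(exp(-2*I*pi/7)) + 1*(exp(2*I*pi/7))*conj(exp(4*I*pi/7)) + 1*(exp(-2*I*pi/7))*conj(exp(-4*I*pi/7)) + 1*(exp(-6*I*pi/7))*conj(exp(2*I*pi/7)) + 1*(exp(4*I*pi/7))*conj(exp(-6*I*pi/7))]
      = (1/7)[(1) + (exp(4*I*pi/7)) + (exp(-6*I*pi/7)) + (exp(-2*I*pi/7)) + (exp(2*I*pi/7)) + (exp(6*I*pi/7)) + (exp(-4*I*pi/7))] = 0/7 = 0
  <chi_4*chi_1, chi_4> = (1/7)[1*(1)*conj(1) + 1*(exp(-4*I*pi/7))*conj(exp(-6*I*pi/7)) + 1*(exp(6*I*pi/7))*conj(exp(2*I*pi/7)) + 1*(exp(2*I*pi/7))*conj(exp(-4*I*pi/7)) + 1*(exp(-2*I*pi/7))*conj(exp(4*I*pi/7)) + 1*(exp(-6*I*pi/7))*conj(exp(-2*I*pi/7)) + 1*(exp(4*I*pi/7))*conj(exp(6*I*pi/7))]
      = (1/7)[(1) + (exp(2*I*pi/7)) + (exp(4*I*pi/7)) + (exp(6*I*pi/7)) + (exp(-6*I*pi/7)) + (exp(-4*I*pi/7)) + (exp(-2*I*pi/7))] = 0/7 = 0
  <chi_4*chi_1, chi_5> = (1/7)[1*(1)*conj(1) + 1*(exp(-4*I*pi/7))*conj(exp(-4*I*pi/7)) + 1*(exp(6*I*pi/7))*conj(exp(6*I*pi/7)) + 1*(exp(2*I*pi/7))*conj(exp(2*I*pi/7)) + 1*(exp(-2*I*pi/7))*conj(exp(-2*I*pi/7)) + 1*(exp(-6*I*pi/7))*conj(exp(-6*I*pi/7)) + 1*(exp(4*I*pi/7))*conj(exp(4*I*pi/7))]
      = (1/7)[(1) + (1) + (1) + (1) + (1) + (1) + (1)] = 7/7 = 1
  <chi_4*chi_1, chi_6> = (1/7)[1*(1)*conj(1) + 1*(exp(-4*I*pi/7))*conj(exp(-2*I*pi/7)) + 1*(exp(6*I*pi/7))*conj(exp(-4*I*pi/7)) + 1*(exp(2*I*pi/7))*conj(exp(-6*I*pi/7)) + 1*(exp(-2*I*pi/7))*conj(exp(6*I*pi/7)) + 1*(exp(-6*I*pi/7))*conj(exp(4*I*pi/7)) + 1*(exp(4*I*pi/7))*conj(exp(2*I*pi/7))]
      = (1/7)[(1) + (exp(-2*I*pi/7)) + (exp(-4*I*pi/7)) + (exp(-6*I*pi/7)) + (exp(6*I*pi/7)) + (exp(4*I*pi/7)) + (exp(2*I*pi/7))] = 0/7 = 0
(Exp terms are combined using exp(i*s)*conj(exp(i*t)) = exp(i*(s-t)), and sums of them are collapsed using the identity that for every m > 1 the m distinct m-th roots of unity sum to 0, e.g. 1 + exp(2*I*pi/3) + exp(-2*I*pi/3) = 0.)
Hence the multiplicities are chi_5: 1. Dimension check: dim(chi_4)*dim(chi_1) = 1*1 = 1 and sum (mult * dim) = 1*1 = 1.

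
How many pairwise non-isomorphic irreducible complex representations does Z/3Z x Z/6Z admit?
18

Argument: The number of irreducible complex representations of a finite group equals its number of conjugacy classes. Z/3Z x Z/6Z is abelian of order 18, so every element is its own conjugacy class: 18 classes, so Z/3Z x Z/6Z (order 18) has exactly 18 irreducible complex representations.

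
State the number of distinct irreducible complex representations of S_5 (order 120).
7

Why: The number of irreducible complex representations of a finite group equals its number of conjugacy classes. Conjugacy classes in S_5 correspond to cycle types, i.e. partitions of 5; there are p(5) = 7 of them, so S_5 (order 120) has exactly 7 irreducible complex representations.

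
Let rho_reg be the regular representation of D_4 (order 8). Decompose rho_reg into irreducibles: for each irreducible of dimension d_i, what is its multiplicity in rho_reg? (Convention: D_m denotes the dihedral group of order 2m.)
Each irreducible V_i of dimension d_i appears with multiplicity d_i, i.e. rho_reg = (direct sum over all irreducibles V_i) d_i V_i. The irreducible dimensions for D_4 are 1, 1, 1, 1, 2: 4 irreducibles of dimension 1, each with multiplicity 1; 1 irreducible of dimension 2, with multiplicity 2. Total dimension 4*1*1 + 1*2*2 = 8 = |G|.

Solution. General theorem: in the regular representation of a finite group G, each irreducible appears with multiplicity equal to its dimension. Check: dim(rho_reg) = sum d_i^2 = 1 + 1 + 1 + 1 + 4 = 8 = |G|.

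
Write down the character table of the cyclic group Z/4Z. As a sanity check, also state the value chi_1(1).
Character table of Z/4Z (irreps indexed chi_0,...,chi_3 with chi_k(m) = zeta_4^(k*m), zeta_4 = exp(2*pi*i/4)):
  irrep \ class  {0} (size 1)  {1} (size 1)  {2} (size 1)  {3} (size 1)
  chi_0          1             1             1             1           
  chi_1          1             I             -1            -I          
  chi_2          1             -1            1             -1          
  chi_3          1             -I            -1            I           

Spot check: chi_1(1) = zeta_4^(1*1) = zeta_4^1 = I.

Solution. Z/4Z is abelian, so all 4 irreducible complex representations are 1-dimensional. They are given by chi_k(m) = zeta_4^(k*m) for k = 0,...,3. Row orthogonality: sum_m chi_k(m) conj(chi_l(m)) = 4 * [k = l].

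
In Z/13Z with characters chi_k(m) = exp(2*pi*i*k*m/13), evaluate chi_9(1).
chi_9(1) = zeta_13^9 = exp(-8*I*pi/13)

Proof sketch: chi_9(1) = zeta_13^(9*1) = zeta_13^9. Since zeta_13^13 = 1, this equals zeta_13^9 = exp(2*pi*i*9/13) = exp(-8*I*pi/13).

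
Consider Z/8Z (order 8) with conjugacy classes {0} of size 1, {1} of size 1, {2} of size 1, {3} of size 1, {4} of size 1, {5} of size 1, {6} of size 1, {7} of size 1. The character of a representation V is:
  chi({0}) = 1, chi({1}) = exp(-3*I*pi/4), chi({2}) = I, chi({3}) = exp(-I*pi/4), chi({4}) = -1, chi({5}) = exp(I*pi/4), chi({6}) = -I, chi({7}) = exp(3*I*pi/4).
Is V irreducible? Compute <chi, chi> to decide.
Irreducible: <chi, chi> = 1.

Derivation: <chi, chi> = (1/|G|) sum_C |C| * |chi(C)|^2 = (1/8)[1*|1|^2 + 1*|exp(-3*I*pi/4)|^2 + 1*|I|^2 + 1*|exp(-I*pi/4)|^2 + 1*|-1|^2 + 1*|exp(I*pi/4)|^2 + 1*|-I|^2 + 1*|exp(3*I*pi/4)|^2]
  = (1/8)[(1) + (1) + (1) + (1) + (1) + (1) + (1) + (1)] = 8/8 = 1.
(Exp terms are combined using exp(i*s)*conj(exp(i*t)) = exp(i*(s-t)), and sums of them are collapsed using the identity that for every m > 1 the m distinct m-th roots of unity sum to 0, e.g. 1 + exp(2*I*pi/3) + exp(-2*I*pi/3) = 0.)
A character is irreducible iff <chi, chi> = 1, so this representation is irreducible.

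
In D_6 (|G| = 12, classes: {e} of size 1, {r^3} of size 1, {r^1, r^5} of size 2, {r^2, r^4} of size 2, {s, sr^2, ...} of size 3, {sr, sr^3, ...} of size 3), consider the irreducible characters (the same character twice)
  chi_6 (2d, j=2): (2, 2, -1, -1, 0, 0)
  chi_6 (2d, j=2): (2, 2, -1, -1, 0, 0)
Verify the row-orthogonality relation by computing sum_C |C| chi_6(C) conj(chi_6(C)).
Sum = 12 = |G| = 12; so <chi_6, chi_6> = 1 (norm-1 confirms irreducibility).

Explanation: Compute term by term over conjugacy classes (|C| * chi_6(C) * conj(chi_6(C))):
  1*(2)*conj(2) + 1*(2)*conj(2) + 2*(-1)*conj(-1) + 2*(-1)*conj(-1) + 3*(0)*conj(0) + 3*(0)*conj(0)
  = (4) + (4) + (2) + (2) + (0) + (0)
  = 12.
Dividing by |G| = 12 gives 12/12 = 1, matching the row-orthogonality relation <chi_6, chi_6> = [chi_6 = chi_6].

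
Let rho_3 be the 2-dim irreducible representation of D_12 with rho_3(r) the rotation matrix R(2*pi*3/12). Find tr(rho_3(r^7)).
chi_{rho_3}(r^7) = 2*cos(2*pi*3*7/12) = 0

Reasoning: rho_3(r^7) is rotation by angle 2*pi*3*7/12, whose trace is 2*cos(2*pi*3*7/12) = 0.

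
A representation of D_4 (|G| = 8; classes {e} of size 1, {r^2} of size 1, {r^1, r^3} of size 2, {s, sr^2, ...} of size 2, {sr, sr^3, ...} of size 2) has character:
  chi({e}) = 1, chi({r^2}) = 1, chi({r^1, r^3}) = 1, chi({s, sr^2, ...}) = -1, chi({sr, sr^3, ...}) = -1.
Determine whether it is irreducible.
Irreducible: <chi, chi> = 1.

<chi, chi> = (1/|G|) sum_C |C| * |chi(C)|^2 = (1/8)[1*|1|^2 + 1*|1|^2 + 2*|1|^2 + 2*|-1|^2 + 2*|-1|^2]
  = (1/8)[(1) + (1) + (2) + (2) + (2)] = 8/8 = 1.
A character is irreducible iff <chi, chi> = 1, so this representation is irreducible.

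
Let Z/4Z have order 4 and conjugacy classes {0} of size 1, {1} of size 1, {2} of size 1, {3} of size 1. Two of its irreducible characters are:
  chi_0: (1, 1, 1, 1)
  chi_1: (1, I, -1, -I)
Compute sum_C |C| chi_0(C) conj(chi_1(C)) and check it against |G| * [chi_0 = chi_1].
Sum = 0; so <chi_0, chi_1> = 0 (distinct irreducibles are orthogonal).

Solution. Compute term by term over conjugacy classes (|C| * chi_0(C) * conj(chi_1(C))):
  1*(1)*conj(1) + 1*(1)*conj(I) + 1*(1)*conj(-1) + 1*(1)*conj(-I)
  = (1) + (-I) + (-1) + (I)
  = 0.
(Exp terms are combined using exp(i*s)*conj(exp(i*t)) = exp(i*(s-t)), and sums of them are collapsed using the identity that for every m > 1 the m distinct m-th roots of unity sum to 0, e.g. 1 + exp(2*I*pi/3) + exp(-2*I*pi/3) = 0.)
Dividing by |G| = 4 gives 0/4 = 0, matching the row-orthogonality relation <chi_0, chi_1> = [chi_0 = chi_1].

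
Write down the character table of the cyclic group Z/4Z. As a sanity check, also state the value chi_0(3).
Character table of Z/4Z (irreps indexed chi_0,...,chi_3 with chi_k(m) = zeta_4^(k*m), zeta_4 = exp(2*pi*i/4)):
  irrep \ class  {0} (size 1)  {1} (size 1)  {2} (size 1)  {3} (size 1)
  chi_0          1             1             1             1           
  chi_1          1             I             -1            -I          
  chi_2          1             -1            1             -1          
  chi_3          1             -I            -1            I           

Spot check: chi_0(3) = zeta_4^(0*3) = zeta_4^0 = 1.

Working: Z/4Z is abelian, so all 4 irreducible complex representations are 1-dimensional. They are given by chi_k(m) = zeta_4^(k*m) for k = 0,...,3. Row orthogonality: sum_m chi_k(m) conj(chi_l(m)) = 4 * [k = l].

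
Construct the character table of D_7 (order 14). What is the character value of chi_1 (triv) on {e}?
Conjugacy classes: {e} of size 1, {r^1, r^6} of size 2, {r^2, r^5} of size 2, {r^3, r^4} of size 2, {s, sr, ..., sr^6} of size 7.
Character table:
  irrep \ class              {e} (size 1)  {r^1, r^6} (size 2)  {r^2, r^5} (size 2)  {r^3, r^4} (size 2)  {s, sr, ..., sr^6} (size 7)
  chi_1 (triv)               1             1                    1                    1                    1                          
  chi_2 (sign: r->1, s->-1)  1             1                    1                    1                    -1                         
  chi_3 (2d, j=1)            2             2*cos(2*pi/7)        -2*cos(3*pi/7)       -2*cos(pi/7)         0                          
  chi_4 (2d, j=2)            2             -2*cos(3*pi/7)       -2*cos(pi/7)         2*cos(2*pi/7)        0                          
  chi_5 (2d, j=3)            2             -2*cos(pi/7)         2*cos(2*pi/7)        -2*cos(3*pi/7)       0                          

Spot check: chi_1 (triv) on {e} = 1.

Proof sketch: D_7 has order 2*7 = 14 with 5 conjugacy classes, hence 5 irreducibles. Sum of squared dims 1 + 1 + 4 + 4 + 4 = 14 = |G|. Linear characters come from the abelianisation; the 2-dimensional irreps have character r^k -> 2*cos(2*pi*j*k/7), reflections -> 0.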